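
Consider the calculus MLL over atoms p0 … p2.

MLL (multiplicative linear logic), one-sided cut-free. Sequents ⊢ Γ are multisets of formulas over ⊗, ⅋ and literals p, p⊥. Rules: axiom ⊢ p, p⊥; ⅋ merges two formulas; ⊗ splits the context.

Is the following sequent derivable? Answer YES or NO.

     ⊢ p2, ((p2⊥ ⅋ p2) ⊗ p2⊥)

Proof tree:
[⊗]  ⊢ p2, ((p2⊥ ⅋ p2) ⊗ p2⊥)
  [⅋]  ⊢ (p2⊥ ⅋ p2)
    [Ax]  ⊢ p2, p2⊥
  [Ax]  ⊢ p2, p2⊥

Result: YES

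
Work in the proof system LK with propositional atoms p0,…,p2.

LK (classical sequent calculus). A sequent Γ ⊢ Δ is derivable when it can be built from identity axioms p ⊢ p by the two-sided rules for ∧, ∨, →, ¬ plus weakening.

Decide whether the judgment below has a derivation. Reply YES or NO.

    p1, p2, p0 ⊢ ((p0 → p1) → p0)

Proof tree:
[→R] p1, p2, p0 ⊢ ((p0 → p1) → p0)
  [→L] p1, p2, p0, (p0 → p1) ⊢ p0
    [WL] p0, p2, p1 ⊢ p0
      [WL] p0, p2 ⊢ p0
        [Ax] p0 ⊢ p0
    [WL] p0, p2, p1 ⊢ p0
      [WL] p0, p2 ⊢ p0
        [Ax] p0 ⊢ p0

Result: YES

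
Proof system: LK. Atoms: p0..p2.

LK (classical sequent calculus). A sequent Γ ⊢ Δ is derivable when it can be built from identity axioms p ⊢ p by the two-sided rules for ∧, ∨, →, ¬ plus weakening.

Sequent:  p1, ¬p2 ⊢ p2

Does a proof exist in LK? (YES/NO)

Enumerate valuations to refute Γ ⊢ Δ:
  v=000: Γ:[p1=F, ¬p2=T] Δ:[p2=F] refutes=False
  v=001: Γ:[p1=F, ¬p2=F] Δ:[p2=T] refutes=False
  v=010: Γ:[p1=T, ¬p2=T] Δ:[p2=F] refutes=True  ← countermodel

Result: NO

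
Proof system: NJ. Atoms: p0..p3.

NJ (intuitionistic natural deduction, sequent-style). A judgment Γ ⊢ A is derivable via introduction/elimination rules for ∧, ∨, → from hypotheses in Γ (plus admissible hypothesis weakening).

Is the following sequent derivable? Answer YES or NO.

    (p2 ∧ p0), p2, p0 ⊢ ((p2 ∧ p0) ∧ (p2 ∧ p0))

Derivation (root first):
[∧I] (p2 ∧ p0), p2, p0 ⊢ ((p2 ∧ p0) ∧ (p2 ∧ p0))
  [Wk] p2, p0, (p2 ∧ p0) ⊢ (p2 ∧ p0)
    [∧I] p2, p0 ⊢ (p2 ∧ p0)
      [Ax] p2 ⊢ p2
      [Ax] p0 ⊢ p0
  [∧I] p2, p0 ⊢ (p2 ∧ p0)
    [Ax] p2 ⊢ p2
    [Ax] p0 ⊢ p0

Result: YES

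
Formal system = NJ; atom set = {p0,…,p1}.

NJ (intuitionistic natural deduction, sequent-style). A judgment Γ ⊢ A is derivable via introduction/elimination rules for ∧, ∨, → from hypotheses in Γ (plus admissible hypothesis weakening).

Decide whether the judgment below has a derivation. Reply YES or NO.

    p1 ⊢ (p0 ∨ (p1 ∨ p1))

Proof tree:
[∨I₂] p1 ⊢ (p0 ∨ (p1 ∨ p1))
  [∨I₂] p1 ⊢ (p1 ∨ p1)
    [Ax] p1 ⊢ p1

Result: YES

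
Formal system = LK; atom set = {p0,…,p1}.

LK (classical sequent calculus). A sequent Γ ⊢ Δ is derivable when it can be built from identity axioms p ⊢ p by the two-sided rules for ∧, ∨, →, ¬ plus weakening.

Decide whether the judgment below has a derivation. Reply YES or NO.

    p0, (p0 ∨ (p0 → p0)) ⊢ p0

Derivation trace:
[∨L] p0, (p0 ∨ (p0 → p0)) ⊢ p0
  [WR] p0 ⊢ p0, p0
    [Ax] p0 ⊢ p0
  [→L] p0, (p0 → p0) ⊢ p0
    [Ax] p0 ⊢ p0
    [Ax] p0 ⊢ p0

Result: YES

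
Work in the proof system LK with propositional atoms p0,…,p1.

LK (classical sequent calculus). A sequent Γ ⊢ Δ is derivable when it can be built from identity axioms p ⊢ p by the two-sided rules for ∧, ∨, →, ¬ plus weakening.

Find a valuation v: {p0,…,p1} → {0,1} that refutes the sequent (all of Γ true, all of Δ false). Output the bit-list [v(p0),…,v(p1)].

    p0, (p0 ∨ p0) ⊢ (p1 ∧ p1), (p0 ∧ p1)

Truth-table refutation:
  v=00: Γ:[p0=F, (p0 ∨ p0)=F] Δ:[(p1 ∧ p1)=F, (p0 ∧ p1)=F] refutes=False
  v=01: Γ:[p0=F, (p0 ∨ p0)=F] Δ:[(p1 ∧ p1)=T, (p0 ∧ p1)=F] refutes=False
  v=10: Γ:[p0=T, (p0 ∨ p0)=T] Δ:[(p1 ∧ p1)=F, (p0 ∧ p1)=F] refutes=True  ← countermodel

Result: [1, 0]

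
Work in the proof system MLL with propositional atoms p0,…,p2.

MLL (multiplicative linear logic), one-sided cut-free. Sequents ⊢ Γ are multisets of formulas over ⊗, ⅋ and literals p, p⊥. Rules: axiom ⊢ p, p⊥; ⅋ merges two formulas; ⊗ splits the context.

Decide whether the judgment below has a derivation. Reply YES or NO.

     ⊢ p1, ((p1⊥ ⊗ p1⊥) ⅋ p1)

Derivation trace:
[⅋]  ⊢ p1, ((p1⊥ ⊗ p1⊥) ⅋ p1)
  [⊗]  ⊢ p1, p1, (p1⊥ ⊗ p1⊥)
    [Ax]  ⊢ p1, p1⊥
    [Ax]  ⊢ p1, p1⊥

Result: YES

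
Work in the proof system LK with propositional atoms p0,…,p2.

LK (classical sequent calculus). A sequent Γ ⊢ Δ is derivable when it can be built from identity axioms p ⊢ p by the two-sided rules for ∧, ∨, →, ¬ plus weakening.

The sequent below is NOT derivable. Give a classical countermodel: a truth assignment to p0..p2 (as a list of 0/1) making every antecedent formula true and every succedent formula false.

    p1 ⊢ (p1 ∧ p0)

Enumerate valuations to refute Γ ⊢ Δ:
  v=000: Γ:[p1=F] Δ:[(p1 ∧ p0)=F] refutes=False
  v=001: Γ:[p1=F] Δ:[(p1 ∧ p0)=F] refutes=False
  v=010: Γ:[p1=T] Δ:[(p1 ∧ p0)=F] refutes=True  ← countermodel

Result: [0, 1, 0]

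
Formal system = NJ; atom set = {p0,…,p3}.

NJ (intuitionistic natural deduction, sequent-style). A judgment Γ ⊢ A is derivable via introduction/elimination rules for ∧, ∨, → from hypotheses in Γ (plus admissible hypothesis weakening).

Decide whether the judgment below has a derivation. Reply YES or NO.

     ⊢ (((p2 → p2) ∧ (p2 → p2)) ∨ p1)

Proof tree:
[∨I₁]  ⊢ (((p2 → p2) ∧ (p2 → p2)) ∨ p1)
  [∧I]  ⊢ ((p2 → p2) ∧ (p2 → p2))
    [→I]  ⊢ (p2 → p2)
      [Ax] p2 ⊢ p2
    [→I]  ⊢ (p2 → p2)
      [Ax] p2 ⊢ p2

Result: YES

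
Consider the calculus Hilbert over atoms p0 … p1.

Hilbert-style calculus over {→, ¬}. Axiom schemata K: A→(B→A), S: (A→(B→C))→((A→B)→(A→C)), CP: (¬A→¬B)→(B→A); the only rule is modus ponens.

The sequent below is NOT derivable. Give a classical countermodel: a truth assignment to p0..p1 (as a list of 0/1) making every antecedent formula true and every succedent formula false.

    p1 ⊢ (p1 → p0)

Truth-table refutation:
  v=00: Γ:[p1=F] Δ:[(p1 → p0)=T] refutes=False
  v=01: Γ:[p1=T] Δ:[(p1 → p0)=F] refutes=True  ← countermodel

Result: [0, 1]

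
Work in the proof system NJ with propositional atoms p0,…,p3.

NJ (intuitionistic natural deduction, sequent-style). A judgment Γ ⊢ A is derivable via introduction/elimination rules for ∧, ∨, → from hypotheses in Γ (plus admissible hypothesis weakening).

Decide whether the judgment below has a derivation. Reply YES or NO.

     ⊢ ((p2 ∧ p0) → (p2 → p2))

Derivation trace:
[→I]  ⊢ ((p2 ∧ p0) → (p2 → p2))
  [Wk] (p2 ∧ p0) ⊢ (p2 → p2)
    [→I]  ⊢ (p2 → p2)
      [Ax] p2 ⊢ p2

Result: YES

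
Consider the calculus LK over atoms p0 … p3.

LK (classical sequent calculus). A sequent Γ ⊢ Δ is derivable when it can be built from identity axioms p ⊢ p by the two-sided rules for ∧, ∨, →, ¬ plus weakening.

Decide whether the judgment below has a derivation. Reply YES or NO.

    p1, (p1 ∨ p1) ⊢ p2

Search for a countermodel by truth-table:
  v=0000: Γ:[p1=F, (p1 ∨ p1)=F] Δ:[p2=F] refutes=False
  v=0001: Γ:[p1=F, (p1 ∨ p1)=F] Δ:[p2=F] refutes=False
  v=0010: Γ:[p1=F, (p1 ∨ p1)=F] Δ:[p2=T] refutes=False
  v=0011: Γ:[p1=F, (p1 ∨ p1)=F] Δ:[p2=T] refutes=False
  v=0100: Γ:[p1=T, (p1 ∨ p1)=T] Δ:[p2=F] refutes=True  ← countermodel

Result: NO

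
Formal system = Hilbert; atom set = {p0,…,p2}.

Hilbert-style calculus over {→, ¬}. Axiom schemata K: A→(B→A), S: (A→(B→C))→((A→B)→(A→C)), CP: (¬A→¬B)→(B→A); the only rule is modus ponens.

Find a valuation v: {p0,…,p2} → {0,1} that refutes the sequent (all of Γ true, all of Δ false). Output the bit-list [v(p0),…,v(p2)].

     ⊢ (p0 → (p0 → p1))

Truth-table refutation:
  v=000: Γ:[] Δ:[(p0 → (p0 → p1))=T] refutes=False
  v=001: Γ:[] Δ:[(p0 → (p0 → p1))=T] refutes=False
  v=010: Γ:[] Δ:[(p0 → (p0 → p1))=T] refutes=False
  v=011: Γ:[] Δ:[(p0 → (p0 → p1))=T] refutes=False
  v=100: Γ:[] Δ:[(p0 → (p0 → p1))=F] refutes=True  ← countermodel

Result: [1, 0, 0]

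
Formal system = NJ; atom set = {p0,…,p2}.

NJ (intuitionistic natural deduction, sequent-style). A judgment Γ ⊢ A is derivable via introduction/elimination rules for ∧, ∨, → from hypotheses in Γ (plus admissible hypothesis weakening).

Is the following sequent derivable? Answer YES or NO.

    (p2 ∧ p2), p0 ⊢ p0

Derivation trace:
[→E] (p2 ∧ p2), p0 ⊢ p0
  [→I]  ⊢ (p0 → p0)
    [Ax] p0 ⊢ p0
  [Wk] p0, (p2 ∧ p2) ⊢ p0
    [Ax] p0 ⊢ p0

Result: YES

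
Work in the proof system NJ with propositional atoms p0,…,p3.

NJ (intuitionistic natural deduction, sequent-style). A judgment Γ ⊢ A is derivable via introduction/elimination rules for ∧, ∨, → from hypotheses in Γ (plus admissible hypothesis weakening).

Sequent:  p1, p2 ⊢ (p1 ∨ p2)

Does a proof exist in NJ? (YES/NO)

Derivation (root first):
[∨I₁] p1, p2 ⊢ (p1 ∨ p2)
  [Wk] p1, p2 ⊢ p1
    [Ax] p1 ⊢ p1

Result: YES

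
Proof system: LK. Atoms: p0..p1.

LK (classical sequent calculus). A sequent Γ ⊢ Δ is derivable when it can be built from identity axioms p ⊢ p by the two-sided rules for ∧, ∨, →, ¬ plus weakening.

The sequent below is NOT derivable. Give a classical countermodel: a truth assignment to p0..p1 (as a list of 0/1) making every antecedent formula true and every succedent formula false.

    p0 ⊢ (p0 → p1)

Enumerate valuations to refute Γ ⊢ Δ:
  v=00: Γ:[p0=F] Δ:[(p0 → p1)=T] refutes=False
  v=01: Γ:[p0=F] Δ:[(p0 → p1)=T] refutes=False
  v=10: Γ:[p0=T] Δ:[(p0 → p1)=F] refutes=True  ← countermodel

Result: [1, 0]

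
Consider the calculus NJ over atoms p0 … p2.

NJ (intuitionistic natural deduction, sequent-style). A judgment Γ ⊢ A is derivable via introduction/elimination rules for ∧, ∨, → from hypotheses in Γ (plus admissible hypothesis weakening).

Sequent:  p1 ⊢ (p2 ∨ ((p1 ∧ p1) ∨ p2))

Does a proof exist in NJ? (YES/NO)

Proof tree:
[∨I₂] p1 ⊢ (p2 ∨ ((p1 ∧ p1) ∨ p2))
  [∨I₁] p1 ⊢ ((p1 ∧ p1) ∨ p2)
    [∧I] p1 ⊢ (p1 ∧ p1)
      [Ax] p1 ⊢ p1
      [Ax] p1 ⊢ p1

Result: YES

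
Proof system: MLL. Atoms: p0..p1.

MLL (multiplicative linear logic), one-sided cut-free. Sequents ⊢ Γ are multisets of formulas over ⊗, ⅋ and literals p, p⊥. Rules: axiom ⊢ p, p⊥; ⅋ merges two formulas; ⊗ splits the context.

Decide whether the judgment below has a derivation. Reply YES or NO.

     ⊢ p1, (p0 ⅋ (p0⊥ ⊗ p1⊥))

Derivation trace:
[⅋]  ⊢ p1, (p0 ⅋ (p0⊥ ⊗ p1⊥))
  [⊗]  ⊢ p0, p1, (p0⊥ ⊗ p1⊥)
    [Ax]  ⊢ p0, p0⊥
    [Ax]  ⊢ p1, p1⊥

Result: YES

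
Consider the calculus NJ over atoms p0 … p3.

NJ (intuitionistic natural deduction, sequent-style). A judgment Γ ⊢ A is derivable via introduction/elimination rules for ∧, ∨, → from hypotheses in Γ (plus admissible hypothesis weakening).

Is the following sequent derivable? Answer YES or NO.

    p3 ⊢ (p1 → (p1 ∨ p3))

Derivation trace:
[Wk] p3 ⊢ (p1 → (p1 ∨ p3))
  [→I]  ⊢ (p1 → (p1 ∨ p3))
    [∨I₁] p1 ⊢ (p1 ∨ p3)
      [Ax] p1 ⊢ p1

Result: YES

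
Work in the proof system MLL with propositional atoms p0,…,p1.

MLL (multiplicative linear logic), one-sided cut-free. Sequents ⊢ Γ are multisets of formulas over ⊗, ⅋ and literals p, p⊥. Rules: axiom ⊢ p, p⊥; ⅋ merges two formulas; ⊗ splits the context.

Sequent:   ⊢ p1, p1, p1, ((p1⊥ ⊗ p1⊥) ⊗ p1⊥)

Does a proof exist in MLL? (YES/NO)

Derivation trace:
[⊗]  ⊢ p1, p1, p1, ((p1⊥ ⊗ p1⊥) ⊗ p1⊥)
  [⊗]  ⊢ p1, p1, (p1⊥ ⊗ p1⊥)
    [Ax]  ⊢ p1, p1⊥
    [Ax]  ⊢ p1, p1⊥
  [Ax]  ⊢ p1, p1⊥

Result: YES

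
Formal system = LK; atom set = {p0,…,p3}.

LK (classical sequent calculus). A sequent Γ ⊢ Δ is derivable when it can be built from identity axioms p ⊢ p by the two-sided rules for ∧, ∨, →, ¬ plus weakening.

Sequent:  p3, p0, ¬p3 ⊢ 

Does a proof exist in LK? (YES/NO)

Derivation trace:
[¬L] p3, p0, ¬p3 ⊢ 
  [WL] p3, p0 ⊢ p3
    [Ax] p3 ⊢ p3

Result: YES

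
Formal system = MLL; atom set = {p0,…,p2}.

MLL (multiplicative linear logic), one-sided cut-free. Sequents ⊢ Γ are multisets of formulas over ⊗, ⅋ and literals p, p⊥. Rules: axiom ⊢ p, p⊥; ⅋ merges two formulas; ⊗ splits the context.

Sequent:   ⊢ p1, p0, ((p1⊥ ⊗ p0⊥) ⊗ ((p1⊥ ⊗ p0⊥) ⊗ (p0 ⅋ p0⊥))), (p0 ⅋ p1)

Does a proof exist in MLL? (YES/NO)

Derivation (root first):
[⅋]  ⊢ p1, p0, ((p1⊥ ⊗ p0⊥) ⊗ ((p1⊥ ⊗ p0⊥) ⊗ (p0 ⅋ p0⊥))), (p0 ⅋ p1)
  [⊗]  ⊢ p1, p0, p1, p0, ((p1⊥ ⊗ p0⊥) ⊗ ((p1⊥ ⊗ p0⊥) ⊗ (p0 ⅋ p0⊥)))
    [⊗]  ⊢ p1, p0, (p1⊥ ⊗ p0⊥)
      [Ax]  ⊢ p1, p1⊥
      [Ax]  ⊢ p0, p0⊥
    [⊗]  ⊢ p1, p0, ((p1⊥ ⊗ p0⊥) ⊗ (p0 ⅋ p0⊥))
      [⊗]  ⊢ p1, p0, (p1⊥ ⊗ p0⊥)
        [Ax]  ⊢ p1, p1⊥
        [Ax]  ⊢ p0, p0⊥
      [⅋]  ⊢ (p0 ⅋ p0⊥)
        [Ax]  ⊢ p0, p0⊥

Result: YES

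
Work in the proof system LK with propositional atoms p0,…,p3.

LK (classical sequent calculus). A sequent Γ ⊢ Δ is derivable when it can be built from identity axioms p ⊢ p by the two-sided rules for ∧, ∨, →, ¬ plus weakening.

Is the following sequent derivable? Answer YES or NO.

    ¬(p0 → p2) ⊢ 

Truth-table refutation:
  v=0000: Γ:[¬(p0 → p2)=F] Δ:[] refutes=False
  v=0001: Γ:[¬(p0 → p2)=F] Δ:[] refutes=False
  v=0010: Γ:[¬(p0 → p2)=F] Δ:[] refutes=False
  v=0011: Γ:[¬(p0 → p2)=F] Δ:[] refutes=False
  v=0100: Γ:[¬(p0 → p2)=F] Δ:[] refutes=False
  v=0101: Γ:[¬(p0 → p2)=F] Δ:[] refutes=False
  v=0110: Γ:[¬(p0 → p2)=F] Δ:[] refutes=False
  v=0111: Γ:[¬(p0 → p2)=F] Δ:[] refutes=False
  v=1000: Γ:[¬(p0 → p2)=T] Δ:[] refutes=True  ← countermodel

Result: NO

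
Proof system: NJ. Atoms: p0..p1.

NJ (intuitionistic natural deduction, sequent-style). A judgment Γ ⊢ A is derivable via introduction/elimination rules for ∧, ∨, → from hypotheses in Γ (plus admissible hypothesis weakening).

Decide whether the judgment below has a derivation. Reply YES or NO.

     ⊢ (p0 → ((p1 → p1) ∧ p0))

Proof tree:
[→I]  ⊢ (p0 → ((p1 → p1) ∧ p0))
  [∧I] p0 ⊢ ((p1 → p1) ∧ p0)
    [→I]  ⊢ (p1 → p1)
      [Ax] p1 ⊢ p1
    [Ax] p0 ⊢ p0

Result: YES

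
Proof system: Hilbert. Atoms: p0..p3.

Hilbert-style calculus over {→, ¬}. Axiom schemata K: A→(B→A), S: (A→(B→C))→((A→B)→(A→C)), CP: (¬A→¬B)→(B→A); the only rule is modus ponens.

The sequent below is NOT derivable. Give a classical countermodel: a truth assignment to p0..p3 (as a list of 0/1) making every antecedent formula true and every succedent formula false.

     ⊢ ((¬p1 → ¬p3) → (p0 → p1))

Enumerate valuations to refute Γ ⊢ Δ:
  v=0000: Γ:[] Δ:[((¬p1 → ¬p3) → (p0 → p1))=T] refutes=False
  v=0001: Γ:[] Δ:[((¬p1 → ¬p3) → (p0 → p1))=T] refutes=False
  v=0010: Γ:[] Δ:[((¬p1 → ¬p3) → (p0 → p1))=T] refutes=False
  v=0011: Γ:[] Δ:[((¬p1 → ¬p3) → (p0 → p1))=T] refutes=False
  v=0100: Γ:[] Δ:[((¬p1 → ¬p3) → (p0 → p1))=T] refutes=False
  v=0101: Γ:[] Δ:[((¬p1 → ¬p3) → (p0 → p1))=T] refutes=False
  v=0110: Γ:[] Δ:[((¬p1 → ¬p3) → (p0 → p1))=T] refutes=False
  v=0111: Γ:[] Δ:[((¬p1 → ¬p3) → (p0 → p1))=T] refutes=False
  v=1000: Γ:[] Δ:[((¬p1 → ¬p3) → (p0 → p1))=F] refutes=True  ← countermodel

Result: [1, 0, 0, 0]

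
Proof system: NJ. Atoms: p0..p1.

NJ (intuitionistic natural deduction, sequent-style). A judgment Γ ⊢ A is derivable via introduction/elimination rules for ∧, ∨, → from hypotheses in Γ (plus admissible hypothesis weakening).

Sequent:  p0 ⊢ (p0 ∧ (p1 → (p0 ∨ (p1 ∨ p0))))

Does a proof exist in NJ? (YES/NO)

Derivation trace:
[∧I] p0 ⊢ (p0 ∧ (p1 → (p0 ∨ (p1 ∨ p0))))
  [Ax] p0 ⊢ p0
  [→I]  ⊢ (p1 → (p0 ∨ (p1 ∨ p0)))
    [∨I₂] p1 ⊢ (p0 ∨ (p1 ∨ p0))
      [∨I₁] p1 ⊢ (p1 ∨ p0)
        [Ax] p1 ⊢ p1

Result: YES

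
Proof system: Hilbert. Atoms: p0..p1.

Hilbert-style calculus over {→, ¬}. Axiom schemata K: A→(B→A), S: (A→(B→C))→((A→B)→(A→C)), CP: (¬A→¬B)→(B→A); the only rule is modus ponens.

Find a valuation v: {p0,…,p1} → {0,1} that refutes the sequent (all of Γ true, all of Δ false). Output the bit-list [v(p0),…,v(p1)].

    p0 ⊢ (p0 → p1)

Search for a countermodel by truth-table:
  v=00: Γ:[p0=F] Δ:[(p0 → p1)=T] refutes=False
  v=01: Γ:[p0=F] Δ:[(p0 → p1)=T] refutes=False
  v=10: Γ:[p0=T] Δ:[(p0 → p1)=F] refutes=True  ← countermodel

Result: [1, 0]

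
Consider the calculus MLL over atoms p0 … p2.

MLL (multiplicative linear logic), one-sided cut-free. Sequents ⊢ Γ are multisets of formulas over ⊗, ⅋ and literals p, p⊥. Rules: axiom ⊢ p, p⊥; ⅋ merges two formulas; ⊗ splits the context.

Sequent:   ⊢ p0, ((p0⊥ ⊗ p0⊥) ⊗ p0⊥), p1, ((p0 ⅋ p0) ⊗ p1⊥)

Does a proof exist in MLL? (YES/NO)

Derivation trace:
[⊗]  ⊢ p0, ((p0⊥ ⊗ p0⊥) ⊗ p0⊥), p1, ((p0 ⅋ p0) ⊗ p1⊥)
  [⅋]  ⊢ p0, ((p0⊥ ⊗ p0⊥) ⊗ p0⊥), (p0 ⅋ p0)
    [⊗]  ⊢ p0, p0, p0, ((p0⊥ ⊗ p0⊥) ⊗ p0⊥)
      [⊗]  ⊢ p0, p0, (p0⊥ ⊗ p0⊥)
        [Ax]  ⊢ p0, p0⊥
        [Ax]  ⊢ p0, p0⊥
      [Ax]  ⊢ p0, p0⊥
  [Ax]  ⊢ p1, p1⊥

Result: YES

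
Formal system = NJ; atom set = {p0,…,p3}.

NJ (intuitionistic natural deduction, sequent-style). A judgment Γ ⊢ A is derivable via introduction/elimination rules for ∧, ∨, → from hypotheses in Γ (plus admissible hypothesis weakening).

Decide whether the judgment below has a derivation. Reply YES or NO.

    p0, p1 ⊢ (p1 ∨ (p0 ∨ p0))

Derivation trace:
[∨I₂] p0, p1 ⊢ (p1 ∨ (p0 ∨ p0))
  [Wk] p0, p1 ⊢ (p0 ∨ p0)
    [∨I₁] p0 ⊢ (p0 ∨ p0)
      [Ax] p0 ⊢ p0

Result: YES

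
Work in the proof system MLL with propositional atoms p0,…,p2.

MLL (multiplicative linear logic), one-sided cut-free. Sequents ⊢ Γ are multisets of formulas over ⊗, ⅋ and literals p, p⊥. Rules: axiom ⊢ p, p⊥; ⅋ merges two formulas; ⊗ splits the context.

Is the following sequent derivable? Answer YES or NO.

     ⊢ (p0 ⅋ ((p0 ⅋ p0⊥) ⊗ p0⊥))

Proof tree:
[⅋]  ⊢ (p0 ⅋ ((p0 ⅋ p0⊥) ⊗ p0⊥))
  [⊗]  ⊢ p0, ((p0 ⅋ p0⊥) ⊗ p0⊥)
    [⅋]  ⊢ (p0 ⅋ p0⊥)
      [Ax]  ⊢ p0, p0⊥
    [Ax]  ⊢ p0, p0⊥

Result: YES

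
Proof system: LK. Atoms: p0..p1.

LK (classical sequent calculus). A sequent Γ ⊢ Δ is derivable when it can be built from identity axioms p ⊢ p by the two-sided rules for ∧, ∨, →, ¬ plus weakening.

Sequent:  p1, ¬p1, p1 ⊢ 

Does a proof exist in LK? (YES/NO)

Proof tree:
[WL] p1, ¬p1, p1 ⊢ 
  [¬L] p1, ¬p1 ⊢ 
    [Ax] p1 ⊢ p1

Result: YES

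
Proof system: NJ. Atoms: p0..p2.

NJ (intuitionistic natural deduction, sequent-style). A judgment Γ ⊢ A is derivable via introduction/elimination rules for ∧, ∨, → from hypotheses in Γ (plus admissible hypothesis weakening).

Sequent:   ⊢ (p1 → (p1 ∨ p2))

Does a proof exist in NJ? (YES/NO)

Proof tree:
[→I]  ⊢ (p1 → (p1 ∨ p2))
  [∨I₁] p1 ⊢ (p1 ∨ p2)
    [Ax] p1 ⊢ p1

Result: YES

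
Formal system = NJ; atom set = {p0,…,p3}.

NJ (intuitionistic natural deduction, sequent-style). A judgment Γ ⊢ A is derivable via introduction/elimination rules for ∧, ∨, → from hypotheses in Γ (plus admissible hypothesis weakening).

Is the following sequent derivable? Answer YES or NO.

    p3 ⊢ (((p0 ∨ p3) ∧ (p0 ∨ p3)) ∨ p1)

Proof tree:
[∨I₁] p3 ⊢ (((p0 ∨ p3) ∧ (p0 ∨ p3)) ∨ p1)
  [∧I] p3 ⊢ ((p0 ∨ p3) ∧ (p0 ∨ p3))
    [∨I₂] p3 ⊢ (p0 ∨ p3)
      [Ax] p3 ⊢ p3
    [∨I₂] p3 ⊢ (p0 ∨ p3)
      [Ax] p3 ⊢ p3

Result: YES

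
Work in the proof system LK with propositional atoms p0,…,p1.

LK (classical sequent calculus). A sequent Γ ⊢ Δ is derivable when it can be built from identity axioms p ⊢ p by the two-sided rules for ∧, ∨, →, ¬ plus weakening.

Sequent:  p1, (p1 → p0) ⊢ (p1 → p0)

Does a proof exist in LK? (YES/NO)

Derivation trace:
[→R] p1, (p1 → p0) ⊢ (p1 → p0)
  [WL] p1, (p1 → p0), p1 ⊢ p0
    [→L] p1, (p1 → p0) ⊢ p0
      [Ax] p1 ⊢ p1
      [Ax] p0 ⊢ p0

Result: YES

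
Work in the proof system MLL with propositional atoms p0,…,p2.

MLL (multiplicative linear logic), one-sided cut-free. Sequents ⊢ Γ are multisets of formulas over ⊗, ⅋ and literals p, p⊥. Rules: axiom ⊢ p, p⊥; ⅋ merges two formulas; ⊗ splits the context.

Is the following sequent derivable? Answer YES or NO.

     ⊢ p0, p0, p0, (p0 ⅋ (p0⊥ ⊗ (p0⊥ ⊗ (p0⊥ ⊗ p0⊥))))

Proof tree:
[⅋]  ⊢ p0, p0, p0, (p0 ⅋ (p0⊥ ⊗ (p0⊥ ⊗ (p0⊥ ⊗ p0⊥))))
  [⊗]  ⊢ p0, p0, p0, p0, (p0⊥ ⊗ (p0⊥ ⊗ (p0⊥ ⊗ p0⊥)))
    [Ax]  ⊢ p0, p0⊥
    [⊗]  ⊢ p0, p0, p0, (p0⊥ ⊗ (p0⊥ ⊗ p0⊥))
      [Ax]  ⊢ p0, p0⊥
      [⊗]  ⊢ p0, p0, (p0⊥ ⊗ p0⊥)
        [Ax]  ⊢ p0, p0⊥
        [Ax]  ⊢ p0, p0⊥

Result: YES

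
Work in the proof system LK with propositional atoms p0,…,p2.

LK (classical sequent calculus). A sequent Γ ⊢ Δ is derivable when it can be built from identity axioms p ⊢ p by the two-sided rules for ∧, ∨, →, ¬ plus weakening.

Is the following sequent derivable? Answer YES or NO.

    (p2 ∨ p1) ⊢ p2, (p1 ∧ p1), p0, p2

Derivation trace:
[WR] (p2 ∨ p1) ⊢ p2, (p1 ∧ p1), p0, p2
  [∨L] (p2 ∨ p1) ⊢ p2, (p1 ∧ p1), p0
    [Ax] p2 ⊢ p2
    [WR] p1 ⊢ (p1 ∧ p1), p0
      [∧R] p1 ⊢ (p1 ∧ p1)
        [Ax] p1 ⊢ p1
        [Ax] p1 ⊢ p1

Result: YES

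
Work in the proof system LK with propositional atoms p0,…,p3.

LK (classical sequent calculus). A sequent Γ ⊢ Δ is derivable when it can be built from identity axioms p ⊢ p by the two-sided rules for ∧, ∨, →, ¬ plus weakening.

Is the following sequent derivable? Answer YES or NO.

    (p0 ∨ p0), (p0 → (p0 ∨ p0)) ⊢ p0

Proof tree:
[→L] (p0 ∨ p0), (p0 → (p0 ∨ p0)) ⊢ p0
  [∨L] (p0 ∨ p0) ⊢ p0
    [Ax] p0 ⊢ p0
    [Ax] p0 ⊢ p0
  [∨L] (p0 ∨ p0) ⊢ p0
    [Ax] p0 ⊢ p0
    [Ax] p0 ⊢ p0

Result: YES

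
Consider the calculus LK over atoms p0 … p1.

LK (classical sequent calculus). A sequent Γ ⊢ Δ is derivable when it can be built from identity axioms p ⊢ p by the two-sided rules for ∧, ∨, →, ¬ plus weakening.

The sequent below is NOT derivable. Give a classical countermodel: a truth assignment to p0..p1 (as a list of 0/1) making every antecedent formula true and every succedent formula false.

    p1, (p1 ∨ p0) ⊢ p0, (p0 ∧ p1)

Enumerate valuations to refute Γ ⊢ Δ:
  v=00: Γ:[p1=F, (p1 ∨ p0)=F] Δ:[p0=F, (p0 ∧ p1)=F] refutes=False
  v=01: Γ:[p1=T, (p1 ∨ p0)=T] Δ:[p0=F, (p0 ∧ p1)=F] refutes=True  ← countermodel

Result: [0, 1]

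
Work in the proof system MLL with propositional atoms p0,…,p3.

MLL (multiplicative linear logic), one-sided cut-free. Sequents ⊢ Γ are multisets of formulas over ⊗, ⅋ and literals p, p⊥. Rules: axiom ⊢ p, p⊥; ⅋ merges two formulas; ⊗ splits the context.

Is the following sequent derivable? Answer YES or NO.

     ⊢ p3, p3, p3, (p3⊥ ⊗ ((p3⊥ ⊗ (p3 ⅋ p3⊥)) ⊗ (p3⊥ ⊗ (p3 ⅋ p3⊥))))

Derivation (root first):
[⊗]  ⊢ p3, p3, p3, (p3⊥ ⊗ ((p3⊥ ⊗ (p3 ⅋ p3⊥)) ⊗ (p3⊥ ⊗ (p3 ⅋ p3⊥))))
  [Ax]  ⊢ p3, p3⊥
  [⊗]  ⊢ p3, p3, ((p3⊥ ⊗ (p3 ⅋ p3⊥)) ⊗ (p3⊥ ⊗ (p3 ⅋ p3⊥)))
    [⊗]  ⊢ p3, (p3⊥ ⊗ (p3 ⅋ p3⊥))
      [Ax]  ⊢ p3, p3⊥
      [⅋]  ⊢ (p3 ⅋ p3⊥)
        [Ax]  ⊢ p3, p3⊥
    [⊗]  ⊢ p3, (p3⊥ ⊗ (p3 ⅋ p3⊥))
      [Ax]  ⊢ p3, p3⊥
      [⅋]  ⊢ (p3 ⅋ p3⊥)
        [Ax]  ⊢ p3, p3⊥

Result: YES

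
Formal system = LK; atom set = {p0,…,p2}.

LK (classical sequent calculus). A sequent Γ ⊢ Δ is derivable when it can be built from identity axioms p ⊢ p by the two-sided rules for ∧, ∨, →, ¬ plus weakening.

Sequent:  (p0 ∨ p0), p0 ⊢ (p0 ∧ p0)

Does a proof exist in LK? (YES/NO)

Derivation trace:
[∧R] (p0 ∨ p0), p0 ⊢ (p0 ∧ p0)
  [Ax] p0 ⊢ p0
  [∨L] (p0 ∨ p0) ⊢ p0
    [WR] p0 ⊢ p0, p0
      [Ax] p0 ⊢ p0
    [Ax] p0 ⊢ p0

Result: YES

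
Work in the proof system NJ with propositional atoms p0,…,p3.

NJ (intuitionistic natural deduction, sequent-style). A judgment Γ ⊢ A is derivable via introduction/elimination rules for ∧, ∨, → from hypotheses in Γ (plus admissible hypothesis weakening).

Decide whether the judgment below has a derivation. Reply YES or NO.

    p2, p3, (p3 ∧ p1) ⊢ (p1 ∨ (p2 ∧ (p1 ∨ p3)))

Proof tree:
[∨I₂] p2, p3, (p3 ∧ p1) ⊢ (p1 ∨ (p2 ∧ (p1 ∨ p3)))
  [Wk] p2, p3, (p3 ∧ p1) ⊢ (p2 ∧ (p1 ∨ p3))
    [∧I] p2, p3 ⊢ (p2 ∧ (p1 ∨ p3))
      [Ax] p2 ⊢ p2
      [∨I₂] p3 ⊢ (p1 ∨ p3)
        [Ax] p3 ⊢ p3

Result: YES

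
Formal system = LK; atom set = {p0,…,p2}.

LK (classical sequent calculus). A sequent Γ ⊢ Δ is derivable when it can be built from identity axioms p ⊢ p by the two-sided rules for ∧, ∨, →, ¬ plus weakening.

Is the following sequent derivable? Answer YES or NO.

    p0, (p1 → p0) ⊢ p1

Search for a countermodel by truth-table:
  v=000: Γ:[p0=F, (p1 → p0)=T] Δ:[p1=F] refutes=False
  v=001: Γ:[p0=F, (p1 → p0)=T] Δ:[p1=F] refutes=False
  v=010: Γ:[p0=F, (p1 → p0)=F] Δ:[p1=T] refutes=False
  v=011: Γ:[p0=F, (p1 → p0)=F] Δ:[p1=T] refutes=False
  v=100: Γ:[p0=T, (p1 → p0)=T] Δ:[p1=F] refutes=True  ← countermodel

Result: NO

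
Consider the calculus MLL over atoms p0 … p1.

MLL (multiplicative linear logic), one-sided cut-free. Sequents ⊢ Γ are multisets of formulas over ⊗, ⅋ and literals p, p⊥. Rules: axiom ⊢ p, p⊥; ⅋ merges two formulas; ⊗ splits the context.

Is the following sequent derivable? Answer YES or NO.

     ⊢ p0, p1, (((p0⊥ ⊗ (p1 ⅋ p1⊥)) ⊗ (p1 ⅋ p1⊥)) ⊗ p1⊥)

Proof tree:
[⊗]  ⊢ p0, p1, (((p0⊥ ⊗ (p1 ⅋ p1⊥)) ⊗ (p1 ⅋ p1⊥)) ⊗ p1⊥)
  [⊗]  ⊢ p0, ((p0⊥ ⊗ (p1 ⅋ p1⊥)) ⊗ (p1 ⅋ p1⊥))
    [⊗]  ⊢ p0, (p0⊥ ⊗ (p1 ⅋ p1⊥))
      [Ax]  ⊢ p0, p0⊥
      [⅋]  ⊢ (p1 ⅋ p1⊥)
        [Ax]  ⊢ p1, p1⊥
    [⅋]  ⊢ (p1 ⅋ p1⊥)
      [Ax]  ⊢ p1, p1⊥
  [Ax]  ⊢ p1, p1⊥

Result: YES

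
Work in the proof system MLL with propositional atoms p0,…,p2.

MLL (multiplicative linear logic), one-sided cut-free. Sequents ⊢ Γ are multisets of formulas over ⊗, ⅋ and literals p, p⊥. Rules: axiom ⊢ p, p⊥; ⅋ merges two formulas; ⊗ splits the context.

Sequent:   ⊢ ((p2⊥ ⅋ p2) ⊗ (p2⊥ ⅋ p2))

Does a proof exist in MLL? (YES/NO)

Derivation trace:
[⊗]  ⊢ ((p2⊥ ⅋ p2) ⊗ (p2⊥ ⅋ p2))
  [⅋]  ⊢ (p2⊥ ⅋ p2)
    [Ax]  ⊢ p2, p2⊥
  [⅋]  ⊢ (p2⊥ ⅋ p2)
    [Ax]  ⊢ p2, p2⊥

Result: YES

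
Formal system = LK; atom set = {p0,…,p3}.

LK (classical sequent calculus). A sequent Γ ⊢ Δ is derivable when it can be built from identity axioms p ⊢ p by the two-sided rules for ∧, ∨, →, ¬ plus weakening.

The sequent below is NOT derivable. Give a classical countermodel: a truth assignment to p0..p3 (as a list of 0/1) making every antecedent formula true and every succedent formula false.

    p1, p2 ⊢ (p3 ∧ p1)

Enumerate valuations to refute Γ ⊢ Δ:
  v=0000: Γ:[p1=F, p2=F] Δ:[(p3 ∧ p1)=F] refutes=False
  v=0001: Γ:[p1=F, p2=F] Δ:[(p3 ∧ p1)=F] refutes=False
  v=0010: Γ:[p1=F, p2=T] Δ:[(p3 ∧ p1)=F] refutes=False
  v=0011: Γ:[p1=F, p2=T] Δ:[(p3 ∧ p1)=F] refutes=False
  v=0100: Γ:[p1=T, p2=F] Δ:[(p3 ∧ p1)=F] refutes=False
  v=0101: Γ:[p1=T, p2=F] Δ:[(p3 ∧ p1)=T] refutes=False
  v=0110: Γ:[p1=T, p2=T] Δ:[(p3 ∧ p1)=F] refutes=True  ← countermodel

Result: [0, 1, 1, 0]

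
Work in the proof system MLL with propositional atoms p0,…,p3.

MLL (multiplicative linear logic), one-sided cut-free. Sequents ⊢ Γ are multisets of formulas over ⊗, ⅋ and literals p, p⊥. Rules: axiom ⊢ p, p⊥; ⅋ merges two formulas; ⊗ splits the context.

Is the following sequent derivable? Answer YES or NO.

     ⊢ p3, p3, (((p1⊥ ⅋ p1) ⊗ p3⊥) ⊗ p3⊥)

Derivation trace:
[⊗]  ⊢ p3, p3, (((p1⊥ ⅋ p1) ⊗ p3⊥) ⊗ p3⊥)
  [⊗]  ⊢ p3, ((p1⊥ ⅋ p1) ⊗ p3⊥)
    [⅋]  ⊢ (p1⊥ ⅋ p1)
      [Ax]  ⊢ p1, p1⊥
    [Ax]  ⊢ p3, p3⊥
  [Ax]  ⊢ p3, p3⊥

Result: YES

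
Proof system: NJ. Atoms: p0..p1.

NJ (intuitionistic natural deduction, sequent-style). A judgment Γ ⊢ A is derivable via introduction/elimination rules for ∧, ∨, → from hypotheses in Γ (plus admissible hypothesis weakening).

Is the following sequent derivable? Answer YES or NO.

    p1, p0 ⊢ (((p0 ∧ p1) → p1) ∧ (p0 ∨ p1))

Proof tree:
[∧I] p1, p0 ⊢ (((p0 ∧ p1) → p1) ∧ (p0 ∨ p1))
  [→I] p1 ⊢ ((p0 ∧ p1) → p1)
    [Wk] p1, (p0 ∧ p1) ⊢ p1
      [Ax] p1 ⊢ p1
  [∨I₁] p0 ⊢ (p0 ∨ p1)
    [Ax] p0 ⊢ p0

Result: YES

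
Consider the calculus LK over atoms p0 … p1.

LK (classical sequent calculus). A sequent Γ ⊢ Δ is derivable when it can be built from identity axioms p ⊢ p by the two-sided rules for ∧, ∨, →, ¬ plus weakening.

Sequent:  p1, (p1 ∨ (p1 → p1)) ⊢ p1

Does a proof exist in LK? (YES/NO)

Derivation trace:
[∨L] p1, (p1 ∨ (p1 → p1)) ⊢ p1
  [Ax] p1 ⊢ p1
  [→L] p1, (p1 → p1) ⊢ p1
    [Ax] p1 ⊢ p1
    [Ax] p1 ⊢ p1

Result: YES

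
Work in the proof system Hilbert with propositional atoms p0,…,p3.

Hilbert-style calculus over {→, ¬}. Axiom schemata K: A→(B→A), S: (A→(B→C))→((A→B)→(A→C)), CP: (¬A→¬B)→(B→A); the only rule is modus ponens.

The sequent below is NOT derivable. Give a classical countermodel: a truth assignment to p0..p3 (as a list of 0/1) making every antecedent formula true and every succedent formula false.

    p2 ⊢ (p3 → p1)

Search for a countermodel by truth-table:
  v=0000: Γ:[p2=F] Δ:[(p3 → p1)=T] refutes=False
  v=0001: Γ:[p2=F] Δ:[(p3 → p1)=F] refutes=False
  v=0010: Γ:[p2=T] Δ:[(p3 → p1)=T] refutes=False
  v=0011: Γ:[p2=T] Δ:[(p3 → p1)=F] refutes=True  ← countermodel

Result: [0, 0, 1, 1]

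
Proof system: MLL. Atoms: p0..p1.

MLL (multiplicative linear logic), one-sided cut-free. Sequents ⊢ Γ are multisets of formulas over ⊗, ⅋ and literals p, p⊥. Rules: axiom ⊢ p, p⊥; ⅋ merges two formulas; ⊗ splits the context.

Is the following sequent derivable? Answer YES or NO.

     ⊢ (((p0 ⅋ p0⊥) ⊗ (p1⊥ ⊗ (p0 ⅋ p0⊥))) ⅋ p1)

Derivation (root first):
[⅋]  ⊢ (((p0 ⅋ p0⊥) ⊗ (p1⊥ ⊗ (p0 ⅋ p0⊥))) ⅋ p1)
  [⊗]  ⊢ p1, ((p0 ⅋ p0⊥) ⊗ (p1⊥ ⊗ (p0 ⅋ p0⊥)))
    [⅋]  ⊢ (p0 ⅋ p0⊥)
      [Ax]  ⊢ p0, p0⊥
    [⊗]  ⊢ p1, (p1⊥ ⊗ (p0 ⅋ p0⊥))
      [Ax]  ⊢ p1, p1⊥
      [⅋]  ⊢ (p0 ⅋ p0⊥)
        [Ax]  ⊢ p0, p0⊥

Result: YES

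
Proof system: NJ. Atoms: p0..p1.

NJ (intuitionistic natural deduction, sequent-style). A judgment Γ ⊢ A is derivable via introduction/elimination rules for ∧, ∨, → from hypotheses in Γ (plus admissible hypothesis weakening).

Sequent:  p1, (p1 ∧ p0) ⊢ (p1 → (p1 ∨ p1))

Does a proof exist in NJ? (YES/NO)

Derivation (root first):
[→I] p1, (p1 ∧ p0) ⊢ (p1 → (p1 ∨ p1))
  [Wk] p1, (p1 ∧ p0), p1 ⊢ (p1 ∨ p1)
    [Wk] p1, (p1 ∧ p0) ⊢ (p1 ∨ p1)
      [∨I₁] p1 ⊢ (p1 ∨ p1)
        [Ax] p1 ⊢ p1

Result: YES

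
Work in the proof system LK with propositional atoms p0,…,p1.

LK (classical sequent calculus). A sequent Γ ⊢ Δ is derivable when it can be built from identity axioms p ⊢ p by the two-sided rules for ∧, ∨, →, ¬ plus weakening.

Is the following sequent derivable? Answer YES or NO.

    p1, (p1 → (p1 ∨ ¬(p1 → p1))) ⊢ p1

Derivation trace:
[→L] p1, (p1 → (p1 ∨ ¬(p1 → p1))) ⊢ p1
  [Ax] p1 ⊢ p1
  [∨L] (p1 ∨ ¬(p1 → p1)) ⊢ p1
    [Ax] p1 ⊢ p1
    [¬L] ¬(p1 → p1) ⊢ 
      [→R]  ⊢ (p1 → p1)
        [Ax] p1 ⊢ p1

Result: YES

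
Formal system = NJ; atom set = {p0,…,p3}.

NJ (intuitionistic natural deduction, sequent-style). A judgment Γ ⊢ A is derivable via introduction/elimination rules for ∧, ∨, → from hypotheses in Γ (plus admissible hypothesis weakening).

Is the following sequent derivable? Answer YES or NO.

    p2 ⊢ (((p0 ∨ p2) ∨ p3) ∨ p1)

Derivation (root first):
[∨I₁] p2 ⊢ (((p0 ∨ p2) ∨ p3) ∨ p1)
  [∨I₁] p2 ⊢ ((p0 ∨ p2) ∨ p3)
    [∨I₂] p2 ⊢ (p0 ∨ p2)
      [Ax] p2 ⊢ p2

Result: YES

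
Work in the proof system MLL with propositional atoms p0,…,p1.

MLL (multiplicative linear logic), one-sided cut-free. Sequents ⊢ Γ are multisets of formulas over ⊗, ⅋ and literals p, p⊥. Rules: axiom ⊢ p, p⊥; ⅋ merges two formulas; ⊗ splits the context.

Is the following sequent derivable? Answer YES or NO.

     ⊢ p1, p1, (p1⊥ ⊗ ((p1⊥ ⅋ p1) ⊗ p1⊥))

Derivation trace:
[⊗]  ⊢ p1, p1, (p1⊥ ⊗ ((p1⊥ ⅋ p1) ⊗ p1⊥))
  [Ax]  ⊢ p1, p1⊥
  [⊗]  ⊢ p1, ((p1⊥ ⅋ p1) ⊗ p1⊥)
    [⅋]  ⊢ (p1⊥ ⅋ p1)
      [Ax]  ⊢ p1, p1⊥
    [Ax]  ⊢ p1, p1⊥

Result: YES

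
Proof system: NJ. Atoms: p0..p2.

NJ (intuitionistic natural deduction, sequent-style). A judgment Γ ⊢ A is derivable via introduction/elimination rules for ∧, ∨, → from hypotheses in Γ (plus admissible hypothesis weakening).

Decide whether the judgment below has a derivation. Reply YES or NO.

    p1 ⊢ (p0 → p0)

Derivation (root first):
[Wk] p1 ⊢ (p0 → p0)
  [→I]  ⊢ (p0 → p0)
    [Ax] p0 ⊢ p0

Result: YES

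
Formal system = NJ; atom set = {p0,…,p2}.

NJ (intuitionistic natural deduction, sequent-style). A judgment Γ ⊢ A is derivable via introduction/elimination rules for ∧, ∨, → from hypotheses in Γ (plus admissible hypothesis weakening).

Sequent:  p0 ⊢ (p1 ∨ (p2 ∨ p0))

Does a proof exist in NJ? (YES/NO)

Proof tree:
[∨I₂] p0 ⊢ (p1 ∨ (p2 ∨ p0))
  [∨I₂] p0 ⊢ (p2 ∨ p0)
    [Ax] p0 ⊢ p0

Result: YES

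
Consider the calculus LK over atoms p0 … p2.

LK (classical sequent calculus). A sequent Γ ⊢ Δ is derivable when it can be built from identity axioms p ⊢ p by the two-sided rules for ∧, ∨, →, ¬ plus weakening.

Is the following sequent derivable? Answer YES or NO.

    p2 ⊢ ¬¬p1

Truth-table refutation:
  v=000: Γ:[p2=F] Δ:[¬¬p1=F] refutes=False
  v=001: Γ:[p2=T] Δ:[¬¬p1=F] refutes=True  ← countermodel

Result: NO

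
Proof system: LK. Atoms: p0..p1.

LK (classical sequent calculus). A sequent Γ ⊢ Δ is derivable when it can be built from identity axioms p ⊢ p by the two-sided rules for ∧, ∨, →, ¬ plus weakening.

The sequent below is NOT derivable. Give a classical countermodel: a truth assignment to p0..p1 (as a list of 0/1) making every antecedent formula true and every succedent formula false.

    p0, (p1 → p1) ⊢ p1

Enumerate valuations to refute Γ ⊢ Δ:
  v=00: Γ:[p0=F, (p1 → p1)=T] Δ:[p1=F] refutes=False
  v=01: Γ:[p0=F, (p1 → p1)=T] Δ:[p1=T] refutes=False
  v=10: Γ:[p0=T, (p1 → p1)=T] Δ:[p1=F] refutes=True  ← countermodel

Result: [1, 0]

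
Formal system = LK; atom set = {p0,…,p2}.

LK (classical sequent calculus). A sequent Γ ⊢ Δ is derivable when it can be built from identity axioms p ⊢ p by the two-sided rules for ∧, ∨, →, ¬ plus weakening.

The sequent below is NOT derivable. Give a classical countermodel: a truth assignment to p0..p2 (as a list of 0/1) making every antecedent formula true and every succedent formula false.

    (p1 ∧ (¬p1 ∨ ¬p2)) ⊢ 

Enumerate valuations to refute Γ ⊢ Δ:
  v=000: Γ:[(p1 ∧ (¬p1 ∨ ¬p2))=F] Δ:[] refutes=False
  v=001: Γ:[(p1 ∧ (¬p1 ∨ ¬p2))=F] Δ:[] refutes=False
  v=010: Γ:[(p1 ∧ (¬p1 ∨ ¬p2))=T] Δ:[] refutes=True  ← countermodel

Result: [0, 1, 0]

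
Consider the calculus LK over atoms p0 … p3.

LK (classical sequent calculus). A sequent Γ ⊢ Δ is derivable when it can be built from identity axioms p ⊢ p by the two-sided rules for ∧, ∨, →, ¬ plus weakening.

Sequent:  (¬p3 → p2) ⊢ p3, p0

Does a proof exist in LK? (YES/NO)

Search for a countermodel by truth-table:
  v=0000: Γ:[(¬p3 → p2)=F] Δ:[p3=F, p0=F] refutes=False
  v=0001: Γ:[(¬p3 → p2)=T] Δ:[p3=T, p0=F] refutes=False
  v=0010: Γ:[(¬p3 → p2)=T] Δ:[p3=F, p0=F] refutes=True  ← countermodel

Result: NO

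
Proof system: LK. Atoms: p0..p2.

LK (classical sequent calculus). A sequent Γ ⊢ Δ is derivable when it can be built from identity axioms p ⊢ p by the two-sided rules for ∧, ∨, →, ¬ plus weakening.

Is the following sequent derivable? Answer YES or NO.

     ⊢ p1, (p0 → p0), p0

Derivation (root first):
[WR]  ⊢ p1, (p0 → p0), p0
  [→R]  ⊢ p1, (p0 → p0)
    [WR] p0 ⊢ p0, p1
      [Ax] p0 ⊢ p0

Result: YES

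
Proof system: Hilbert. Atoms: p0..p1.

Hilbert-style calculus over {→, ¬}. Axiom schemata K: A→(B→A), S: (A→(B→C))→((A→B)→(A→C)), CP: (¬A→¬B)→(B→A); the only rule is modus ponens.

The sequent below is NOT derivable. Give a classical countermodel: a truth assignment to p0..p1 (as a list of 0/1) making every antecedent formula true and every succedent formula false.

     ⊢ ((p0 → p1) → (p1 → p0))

Enumerate valuations to refute Γ ⊢ Δ:
  v=00: Γ:[] Δ:[((p0 → p1) → (p1 → p0))=T] refutes=False
  v=01: Γ:[] Δ:[((p0 → p1) → (p1 → p0))=F] refutes=True  ← countermodel

Result: [0, 1]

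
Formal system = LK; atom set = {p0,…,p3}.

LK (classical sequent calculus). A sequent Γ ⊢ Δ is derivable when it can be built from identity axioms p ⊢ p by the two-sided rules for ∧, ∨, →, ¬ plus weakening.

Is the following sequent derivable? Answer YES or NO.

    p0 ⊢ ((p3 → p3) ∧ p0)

Proof tree:
[∧R] p0 ⊢ ((p3 → p3) ∧ p0)
  [→R]  ⊢ (p3 → p3)
    [Ax] p3 ⊢ p3
  [Ax] p0 ⊢ p0

Result: YES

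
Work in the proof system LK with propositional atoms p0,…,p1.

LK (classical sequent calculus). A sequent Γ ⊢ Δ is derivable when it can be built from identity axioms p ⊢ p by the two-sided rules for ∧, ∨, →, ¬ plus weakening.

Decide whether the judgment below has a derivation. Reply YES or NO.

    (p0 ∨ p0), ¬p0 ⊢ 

Derivation trace:
[¬L] (p0 ∨ p0), ¬p0 ⊢ 
  [∨L] (p0 ∨ p0) ⊢ p0
    [Ax] p0 ⊢ p0
    [Ax] p0 ⊢ p0

Result: YES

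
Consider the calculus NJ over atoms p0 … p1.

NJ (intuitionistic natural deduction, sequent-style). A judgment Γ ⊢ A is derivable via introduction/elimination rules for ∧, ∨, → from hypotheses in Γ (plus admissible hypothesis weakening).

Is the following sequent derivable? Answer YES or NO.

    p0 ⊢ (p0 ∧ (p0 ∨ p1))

Derivation trace:
[∧I] p0 ⊢ (p0 ∧ (p0 ∨ p1))
  [Ax] p0 ⊢ p0
  [∨I₁] p0 ⊢ (p0 ∨ p1)
    [Ax] p0 ⊢ p0

Result: YES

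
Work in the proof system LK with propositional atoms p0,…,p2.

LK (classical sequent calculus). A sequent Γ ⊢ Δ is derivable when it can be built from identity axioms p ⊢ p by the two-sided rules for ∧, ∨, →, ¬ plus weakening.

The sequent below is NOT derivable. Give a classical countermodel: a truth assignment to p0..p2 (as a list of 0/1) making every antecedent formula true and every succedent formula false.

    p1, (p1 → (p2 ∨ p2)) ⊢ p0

Truth-table refutation:
  v=000: Γ:[p1=F, (p1 → (p2 ∨ p2))=T] Δ:[p0=F] refutes=False
  v=001: Γ:[p1=F, (p1 → (p2 ∨ p2))=T] Δ:[p0=F] refutes=False
  v=010: Γ:[p1=T, (p1 → (p2 ∨ p2))=F] Δ:[p0=F] refutes=False
  v=011: Γ:[p1=T, (p1 → (p2 ∨ p2))=T] Δ:[p0=F] refutes=True  ← countermodel

Result: [0, 1, 1]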